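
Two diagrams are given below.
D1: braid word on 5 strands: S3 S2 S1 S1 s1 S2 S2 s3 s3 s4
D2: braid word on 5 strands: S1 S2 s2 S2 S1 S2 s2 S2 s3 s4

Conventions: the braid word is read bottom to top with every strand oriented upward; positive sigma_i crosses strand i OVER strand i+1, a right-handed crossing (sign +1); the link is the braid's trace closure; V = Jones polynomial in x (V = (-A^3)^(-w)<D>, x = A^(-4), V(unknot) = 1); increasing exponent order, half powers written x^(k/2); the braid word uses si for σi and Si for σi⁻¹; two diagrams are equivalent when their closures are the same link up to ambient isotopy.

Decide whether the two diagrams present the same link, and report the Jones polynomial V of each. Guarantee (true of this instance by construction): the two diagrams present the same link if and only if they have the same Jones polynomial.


same link: yes
V(D1) = -x^-4 + x^-3 + x^-1  [10 crossings, <D> = A^-2 + A^6 - A^10, w = -2]
V(D2) = -x^-4 + x^-3 + x^-1  [10 crossings, <D> = A^-2 + A^6 - A^10, w = -2]
insight: D2 (10 crossings) and D1 (10) are Markov-related braid presentations


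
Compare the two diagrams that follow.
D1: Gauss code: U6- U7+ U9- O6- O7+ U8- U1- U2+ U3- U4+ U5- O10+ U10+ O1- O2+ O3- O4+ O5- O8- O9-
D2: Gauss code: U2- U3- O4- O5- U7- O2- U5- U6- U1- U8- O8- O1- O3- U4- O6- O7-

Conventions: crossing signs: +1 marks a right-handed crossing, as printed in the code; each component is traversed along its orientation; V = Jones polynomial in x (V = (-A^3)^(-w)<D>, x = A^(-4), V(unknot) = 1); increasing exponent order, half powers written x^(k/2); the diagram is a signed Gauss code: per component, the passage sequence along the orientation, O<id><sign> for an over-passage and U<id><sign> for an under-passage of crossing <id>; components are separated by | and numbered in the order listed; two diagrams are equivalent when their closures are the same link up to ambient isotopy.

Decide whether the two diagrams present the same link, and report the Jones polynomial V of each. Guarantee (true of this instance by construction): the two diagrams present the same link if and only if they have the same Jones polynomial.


same link: no
V(D1) = 1  [10 crossings, <D> = A^-6, w = -2]
V(D2) = -x^-7 + x^-6 - x^-5 + x^-4 + x^-2  (w -8, c 8, <D> = A^-16 + A^-8 - A^-4 + 1 - A^4)
note: comparing 2 Jones polynomials yields 2 groups


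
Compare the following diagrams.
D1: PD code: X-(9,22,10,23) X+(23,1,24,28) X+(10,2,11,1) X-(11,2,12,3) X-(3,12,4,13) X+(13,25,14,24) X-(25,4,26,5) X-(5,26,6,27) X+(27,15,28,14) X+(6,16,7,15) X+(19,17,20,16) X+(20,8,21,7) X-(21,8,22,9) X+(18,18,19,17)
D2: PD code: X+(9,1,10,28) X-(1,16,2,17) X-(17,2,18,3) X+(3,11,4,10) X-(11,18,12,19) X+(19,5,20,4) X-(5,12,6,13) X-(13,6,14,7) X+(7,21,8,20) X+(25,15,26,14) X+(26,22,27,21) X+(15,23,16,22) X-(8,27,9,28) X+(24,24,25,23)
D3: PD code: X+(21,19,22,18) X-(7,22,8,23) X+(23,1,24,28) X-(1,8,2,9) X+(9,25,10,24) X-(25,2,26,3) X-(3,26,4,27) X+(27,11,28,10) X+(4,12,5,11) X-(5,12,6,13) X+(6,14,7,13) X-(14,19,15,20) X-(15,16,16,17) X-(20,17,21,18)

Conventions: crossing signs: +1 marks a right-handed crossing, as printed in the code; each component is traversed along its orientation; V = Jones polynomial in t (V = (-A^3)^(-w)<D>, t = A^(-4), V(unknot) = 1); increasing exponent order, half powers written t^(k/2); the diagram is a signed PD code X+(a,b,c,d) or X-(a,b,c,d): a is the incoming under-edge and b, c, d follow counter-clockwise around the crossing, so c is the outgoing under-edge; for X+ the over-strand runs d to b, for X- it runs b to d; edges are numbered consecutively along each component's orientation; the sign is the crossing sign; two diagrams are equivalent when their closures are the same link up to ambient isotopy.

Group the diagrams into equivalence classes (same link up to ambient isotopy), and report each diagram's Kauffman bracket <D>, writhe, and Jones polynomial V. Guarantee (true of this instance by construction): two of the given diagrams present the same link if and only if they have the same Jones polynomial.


equivalence classes: {D1, D2, D3}
D1 (bracket -A^-6 + 2A^-2 - 2A^2 + 3A^6 - 2A^10 + 2A^14 - A^18; 14 crossings at w = +2): V = -t^-3 + 2t^-2 - 2t^-1 + 3 - 2t + 2t^2 - t^3
V(D2) = -t^-3 + 2t^-2 - 2t^-1 + 3 - 2t + 2t^2 - t^3  (w +2, c 14, <D> = -A^-6 + 2A^-2 - 2A^2 + 3A^6 - 2A^10 + 2A^14 - A^18)
V(D3) = -t^-3 + 2t^-2 - 2t^-1 + 3 - 2t + 2t^2 - t^3  [14 crossings, <D> = -A^-18 + 2A^-14 - 2A^-10 + 3A^-6 - 2A^-2 + 2A^2 - A^6, w = -2]
key observation: one V(t) for all 3 diagrams — one class (guaranteed)


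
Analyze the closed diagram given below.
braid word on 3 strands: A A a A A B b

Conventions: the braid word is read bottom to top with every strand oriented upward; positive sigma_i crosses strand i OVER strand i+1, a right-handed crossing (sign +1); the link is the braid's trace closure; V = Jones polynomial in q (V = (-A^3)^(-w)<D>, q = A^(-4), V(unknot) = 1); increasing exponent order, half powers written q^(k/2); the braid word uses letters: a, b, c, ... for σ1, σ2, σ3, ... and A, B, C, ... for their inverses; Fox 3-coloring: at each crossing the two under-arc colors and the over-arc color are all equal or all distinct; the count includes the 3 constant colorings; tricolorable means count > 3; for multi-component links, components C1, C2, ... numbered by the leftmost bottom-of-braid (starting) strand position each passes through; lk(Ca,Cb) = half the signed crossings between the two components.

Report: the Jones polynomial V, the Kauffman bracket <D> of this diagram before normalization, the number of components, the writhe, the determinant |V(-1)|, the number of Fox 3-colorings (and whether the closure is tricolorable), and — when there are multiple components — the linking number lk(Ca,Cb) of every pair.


V(q) = q^(-9/2) - q^(-5/2) - q^(-3/2) - q^(-1/2)
bracket: A^-7 + A^-3 + A - A^9, w = -3
2 components, writhe -3, over 7 crossings
lk(C1,C2) = 0
det 0, colorings 27 of 3^8 — tricolorable
observation: |V(-1)| = 0: so tricolorable, since 3 divides 0


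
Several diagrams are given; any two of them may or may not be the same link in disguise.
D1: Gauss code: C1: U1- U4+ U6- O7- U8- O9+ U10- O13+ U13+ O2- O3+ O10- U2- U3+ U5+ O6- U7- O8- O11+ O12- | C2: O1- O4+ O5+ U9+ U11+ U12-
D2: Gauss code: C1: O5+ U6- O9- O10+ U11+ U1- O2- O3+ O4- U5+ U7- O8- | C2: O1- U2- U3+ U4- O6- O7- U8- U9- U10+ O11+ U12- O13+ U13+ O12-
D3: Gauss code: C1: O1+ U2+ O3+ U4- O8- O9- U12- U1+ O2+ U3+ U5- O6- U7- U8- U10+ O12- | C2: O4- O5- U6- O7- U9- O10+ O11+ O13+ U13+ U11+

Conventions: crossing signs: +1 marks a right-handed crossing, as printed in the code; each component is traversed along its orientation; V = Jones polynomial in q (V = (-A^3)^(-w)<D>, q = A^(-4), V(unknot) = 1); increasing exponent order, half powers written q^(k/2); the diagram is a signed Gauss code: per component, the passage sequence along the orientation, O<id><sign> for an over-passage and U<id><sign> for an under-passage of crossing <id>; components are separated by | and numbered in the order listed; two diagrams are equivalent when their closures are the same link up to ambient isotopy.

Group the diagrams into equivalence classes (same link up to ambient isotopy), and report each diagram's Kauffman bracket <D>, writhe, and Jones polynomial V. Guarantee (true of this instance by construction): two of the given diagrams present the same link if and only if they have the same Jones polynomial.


grouping into links: {D1} | {D2, D3}
V(D1) = q^(-7/2) - q^(-5/2) + q^(-3/2) - 2q^(-1/2) - q^(3/2)  (w -1, c 13, <D> = A^-9 + 2A^-1 - A^3 + A^7 - A^11)
V(D2) = -q^(-9/2) - q^(-5/2) + q^(-3/2) - q^(-1/2)  [13 crossings, <D> = A^-7 - A^-3 + A + A^9, w = -3]
V(D3) = -q^(-9/2) - q^(-5/2) + q^(-3/2) - q^(-1/2)  (w -1, c 13, <D> = A^-1 - A^3 + A^7 + A^15)
key observation: V(q) takes 2 values over 3 diagrams, fixing the grouping


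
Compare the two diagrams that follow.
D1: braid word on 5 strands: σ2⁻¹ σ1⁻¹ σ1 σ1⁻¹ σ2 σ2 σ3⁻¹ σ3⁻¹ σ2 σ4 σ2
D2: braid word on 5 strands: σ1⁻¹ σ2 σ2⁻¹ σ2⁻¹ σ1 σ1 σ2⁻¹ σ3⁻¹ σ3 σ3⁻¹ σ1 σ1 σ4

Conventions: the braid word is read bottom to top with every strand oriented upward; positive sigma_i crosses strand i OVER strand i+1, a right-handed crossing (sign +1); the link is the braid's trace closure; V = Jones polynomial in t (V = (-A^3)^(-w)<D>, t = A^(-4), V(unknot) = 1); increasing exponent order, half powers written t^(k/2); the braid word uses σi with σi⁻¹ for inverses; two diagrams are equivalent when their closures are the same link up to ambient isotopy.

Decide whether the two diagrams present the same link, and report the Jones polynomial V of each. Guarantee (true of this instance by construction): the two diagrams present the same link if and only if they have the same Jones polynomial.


equivalent: no
D1 (bracket -A^-11 + A^-7 - A^-3 + 2A + A^9; 11 crossings at w = +1): V = -t^(-3/2) - 2t^(1/2) + t^(3/2) - t^(5/2) + t^(7/2)
V(D2) = -t^(-3/2) + t^(-1/2) - 2t^(1/2) + t^(3/2) - 2t^(5/2) + t^(7/2)  (w +1, c 13, <D> = -A^-11 + 2A^-7 - A^-3 + 2A - A^5 + A^9)
key observation: V(t) takes 2 values over 2 diagrams, fixing the grouping


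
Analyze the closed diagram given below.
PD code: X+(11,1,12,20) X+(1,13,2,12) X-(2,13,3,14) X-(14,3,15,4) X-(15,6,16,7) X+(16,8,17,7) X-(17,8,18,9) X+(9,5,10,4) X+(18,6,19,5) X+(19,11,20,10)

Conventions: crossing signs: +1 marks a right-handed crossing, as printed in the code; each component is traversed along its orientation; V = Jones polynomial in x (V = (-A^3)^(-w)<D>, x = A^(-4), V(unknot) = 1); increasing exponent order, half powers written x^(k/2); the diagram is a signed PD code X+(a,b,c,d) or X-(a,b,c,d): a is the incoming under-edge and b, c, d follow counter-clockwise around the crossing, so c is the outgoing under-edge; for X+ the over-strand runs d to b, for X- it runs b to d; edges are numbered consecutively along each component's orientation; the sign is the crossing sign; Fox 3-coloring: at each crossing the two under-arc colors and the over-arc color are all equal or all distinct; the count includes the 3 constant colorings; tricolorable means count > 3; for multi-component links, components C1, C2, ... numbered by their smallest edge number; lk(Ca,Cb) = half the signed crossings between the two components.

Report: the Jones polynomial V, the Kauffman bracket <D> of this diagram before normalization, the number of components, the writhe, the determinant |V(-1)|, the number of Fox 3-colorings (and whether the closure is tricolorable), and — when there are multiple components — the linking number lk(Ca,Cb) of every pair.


V(x) = 1
bracket: A^6, w = +2
1 component, writhe +2, over 10 crossings
det 1, colorings 3 of 3^10 — not tricolorable
observation: det 1 = |V(-1)|; not divisible by 3, so not tricolorable


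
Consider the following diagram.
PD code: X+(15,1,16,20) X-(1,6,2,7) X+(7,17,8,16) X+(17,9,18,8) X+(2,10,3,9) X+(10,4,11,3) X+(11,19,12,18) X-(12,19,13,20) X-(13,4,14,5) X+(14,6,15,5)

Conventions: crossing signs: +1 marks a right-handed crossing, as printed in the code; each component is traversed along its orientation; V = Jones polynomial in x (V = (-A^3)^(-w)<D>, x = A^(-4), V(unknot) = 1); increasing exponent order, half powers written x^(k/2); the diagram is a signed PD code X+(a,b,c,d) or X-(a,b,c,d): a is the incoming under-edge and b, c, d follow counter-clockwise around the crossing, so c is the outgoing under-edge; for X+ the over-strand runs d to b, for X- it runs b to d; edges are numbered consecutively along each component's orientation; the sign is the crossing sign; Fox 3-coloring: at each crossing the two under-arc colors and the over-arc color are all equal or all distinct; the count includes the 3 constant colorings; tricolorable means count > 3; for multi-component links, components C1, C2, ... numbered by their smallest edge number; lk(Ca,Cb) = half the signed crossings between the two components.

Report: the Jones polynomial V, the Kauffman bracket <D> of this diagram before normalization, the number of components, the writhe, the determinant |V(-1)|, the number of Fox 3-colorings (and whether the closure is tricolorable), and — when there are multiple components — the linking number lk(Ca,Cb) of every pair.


V(x) = x - x^2 + 2x^3 - x^4 + x^5 - x^6
bracket: -A^-12 + A^-8 - A^-4 + 2 - A^4 + A^8, w = +4
1 component, writhe +4, over 10 crossings
det 7, colorings 3 of 3^10 — not tricolorable
observation: the span of V is 5, forcing >= 5 crossings in any diagram


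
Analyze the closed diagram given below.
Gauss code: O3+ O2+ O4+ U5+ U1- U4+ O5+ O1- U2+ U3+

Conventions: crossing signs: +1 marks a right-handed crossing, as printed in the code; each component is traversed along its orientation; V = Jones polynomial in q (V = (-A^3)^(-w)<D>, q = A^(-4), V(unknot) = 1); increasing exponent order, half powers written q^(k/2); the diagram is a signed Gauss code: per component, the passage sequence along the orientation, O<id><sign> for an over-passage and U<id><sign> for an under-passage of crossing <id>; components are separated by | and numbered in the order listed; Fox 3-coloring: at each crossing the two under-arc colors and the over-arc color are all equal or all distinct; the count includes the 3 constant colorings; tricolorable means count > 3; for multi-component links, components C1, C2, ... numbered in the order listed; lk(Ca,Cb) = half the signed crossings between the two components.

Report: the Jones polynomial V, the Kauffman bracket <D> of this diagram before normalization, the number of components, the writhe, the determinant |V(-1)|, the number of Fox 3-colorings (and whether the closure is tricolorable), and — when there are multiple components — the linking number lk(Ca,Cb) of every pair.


Jones polynomial: V(q) = 1
<D> = -A^9; writhe +3
components 1, writhe +3 (5 crossings)
3-colorings: 3 of 3^5, det 1 — not tricolorable
note: w = +3 shifts under R1 moves; the (-A^3)^(-3) factor cancels that in V


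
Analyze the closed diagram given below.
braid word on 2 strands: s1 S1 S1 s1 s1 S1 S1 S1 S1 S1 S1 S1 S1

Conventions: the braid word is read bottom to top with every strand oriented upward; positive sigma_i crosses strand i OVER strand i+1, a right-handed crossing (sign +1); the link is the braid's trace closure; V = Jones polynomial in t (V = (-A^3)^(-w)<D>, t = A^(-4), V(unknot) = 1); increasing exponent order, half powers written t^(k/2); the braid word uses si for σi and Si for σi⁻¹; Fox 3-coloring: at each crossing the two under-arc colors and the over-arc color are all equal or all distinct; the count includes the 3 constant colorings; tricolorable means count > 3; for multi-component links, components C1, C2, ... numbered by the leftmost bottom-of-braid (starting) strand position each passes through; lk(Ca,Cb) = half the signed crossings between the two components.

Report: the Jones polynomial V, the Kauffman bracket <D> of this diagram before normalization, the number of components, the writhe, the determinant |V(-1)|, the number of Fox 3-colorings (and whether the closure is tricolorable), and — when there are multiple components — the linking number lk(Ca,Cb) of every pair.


Jones polynomial: V(t) = -t^-10 + t^-9 - t^-8 + t^-7 - t^-6 + t^-5 + t^-3
<D> = -A^-9 - A^-1 + A^3 - A^7 + A^11 - A^15 + A^19; writhe -7
components 1, writhe -7 (13 crossings)
3-colorings: 3 of 3^13, det 7 — not tricolorable
note: free reduction leaves σ1⁻¹ σ1⁻¹ σ1⁻¹ σ1⁻¹ σ1⁻¹ σ1⁻¹ σ1⁻¹ of the original 13 letters


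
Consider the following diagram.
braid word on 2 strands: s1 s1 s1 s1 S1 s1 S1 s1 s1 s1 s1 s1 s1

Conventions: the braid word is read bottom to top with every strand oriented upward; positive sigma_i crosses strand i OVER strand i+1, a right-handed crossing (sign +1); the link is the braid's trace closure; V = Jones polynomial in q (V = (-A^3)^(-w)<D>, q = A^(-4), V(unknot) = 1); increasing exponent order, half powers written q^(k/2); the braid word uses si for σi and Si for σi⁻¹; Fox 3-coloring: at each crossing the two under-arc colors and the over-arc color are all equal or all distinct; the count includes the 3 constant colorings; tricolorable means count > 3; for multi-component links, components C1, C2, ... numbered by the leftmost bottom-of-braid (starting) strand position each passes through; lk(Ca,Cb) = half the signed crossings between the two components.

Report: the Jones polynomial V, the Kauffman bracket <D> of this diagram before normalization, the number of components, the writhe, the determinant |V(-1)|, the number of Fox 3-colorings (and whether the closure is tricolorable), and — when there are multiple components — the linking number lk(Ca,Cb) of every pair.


Jones polynomial: V(q) = q^4 + q^6 - q^7 + q^8 - q^9 + q^10 - q^11 + q^12 - q^13
<D> = A^-25 - A^-21 + A^-17 - A^-13 + A^-9 - A^-5 + A^-1 - A^3 - A^11; writhe +9
components 1, writhe +9 (13 crossings)
3-colorings: 9 of 3^13, det 9 — tricolorable
note: the span of V is 9, forcing >= 9 crossings in any diagram


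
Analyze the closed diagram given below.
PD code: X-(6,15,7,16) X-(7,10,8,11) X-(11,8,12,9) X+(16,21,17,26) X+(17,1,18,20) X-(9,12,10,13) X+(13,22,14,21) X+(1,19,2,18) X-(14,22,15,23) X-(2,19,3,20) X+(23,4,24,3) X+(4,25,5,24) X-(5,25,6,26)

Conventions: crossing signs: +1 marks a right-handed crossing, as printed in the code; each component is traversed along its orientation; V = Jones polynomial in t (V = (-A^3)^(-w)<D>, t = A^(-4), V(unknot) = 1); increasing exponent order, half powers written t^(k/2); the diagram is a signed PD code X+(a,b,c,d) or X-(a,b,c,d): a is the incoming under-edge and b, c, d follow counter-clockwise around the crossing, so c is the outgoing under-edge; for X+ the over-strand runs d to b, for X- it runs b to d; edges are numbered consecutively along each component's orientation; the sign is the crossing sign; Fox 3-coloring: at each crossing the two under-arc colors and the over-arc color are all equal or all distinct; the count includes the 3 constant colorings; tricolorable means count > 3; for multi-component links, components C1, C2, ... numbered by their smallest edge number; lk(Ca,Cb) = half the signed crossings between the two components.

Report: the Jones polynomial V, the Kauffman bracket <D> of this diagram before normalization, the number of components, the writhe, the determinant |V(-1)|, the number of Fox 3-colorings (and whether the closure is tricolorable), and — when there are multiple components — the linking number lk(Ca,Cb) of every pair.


Jones polynomial: V(t) = t^(-7/2) - t^(-5/2) + t^(-3/2) - 2t^(-1/2) - t^(3/2)
<D> = A^-9 + 2A^-1 - A^3 + A^7 - A^11; writhe -1
components 2, writhe -1 (13 crossings)
linking number lk(C1,C2) = +1
3-colorings: 9 of 3^13, det 6 — tricolorable
note: |V(-1)| = 6: so tricolorable, since 3 divides 6


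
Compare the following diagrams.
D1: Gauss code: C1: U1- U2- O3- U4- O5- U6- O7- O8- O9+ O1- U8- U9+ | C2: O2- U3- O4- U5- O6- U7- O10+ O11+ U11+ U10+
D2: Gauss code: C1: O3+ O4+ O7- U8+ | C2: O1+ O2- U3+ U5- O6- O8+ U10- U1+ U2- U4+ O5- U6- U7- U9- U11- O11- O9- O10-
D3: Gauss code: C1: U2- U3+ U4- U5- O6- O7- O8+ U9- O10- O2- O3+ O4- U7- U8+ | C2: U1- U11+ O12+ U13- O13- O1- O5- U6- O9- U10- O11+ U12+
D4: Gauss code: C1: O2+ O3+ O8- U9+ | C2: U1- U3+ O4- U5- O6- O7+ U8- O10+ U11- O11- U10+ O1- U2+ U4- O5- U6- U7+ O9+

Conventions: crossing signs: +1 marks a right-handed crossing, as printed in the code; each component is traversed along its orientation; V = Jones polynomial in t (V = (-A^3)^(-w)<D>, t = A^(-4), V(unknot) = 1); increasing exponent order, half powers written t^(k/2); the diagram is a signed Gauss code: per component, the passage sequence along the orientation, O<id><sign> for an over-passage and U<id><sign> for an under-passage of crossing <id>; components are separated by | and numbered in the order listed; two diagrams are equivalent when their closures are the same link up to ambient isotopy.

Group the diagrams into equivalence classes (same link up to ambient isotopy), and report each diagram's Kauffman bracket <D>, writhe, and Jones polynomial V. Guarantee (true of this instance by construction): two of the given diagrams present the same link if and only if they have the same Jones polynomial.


classes: {D1} | {D2, D4} | {D3}
V(D1) = -t^(-17/2) + t^(-15/2) - t^(-13/2) + t^(-11/2) - t^(-9/2) - t^(-5/2)  [11 crossings, <D> = A^-5 + A^3 - A^7 + A^11 - A^15 + A^19, w = -5]
V(D2) = t^(-7/2) - t^(-5/2) + t^(-3/2) - 2t^(-1/2) - t^(3/2)  (w -3, c 11, <D> = A^-15 + 2A^-7 - A^-3 + A - A^5)
V(D3) = -t^(-11/2) + t^(-9/2) - t^(-7/2) - t^(-3/2)  (w -5, c 13, <D> = A^-9 + A^-1 - A^3 + A^7)
V(D4) = t^(-7/2) - t^(-5/2) + t^(-3/2) - 2t^(-1/2) - t^(3/2)  [11 crossings, <D> = A^-9 + 2A^-1 - A^3 + A^7 - A^11, w = -1]
note: 3 values of V(t) split the 4 diagrams


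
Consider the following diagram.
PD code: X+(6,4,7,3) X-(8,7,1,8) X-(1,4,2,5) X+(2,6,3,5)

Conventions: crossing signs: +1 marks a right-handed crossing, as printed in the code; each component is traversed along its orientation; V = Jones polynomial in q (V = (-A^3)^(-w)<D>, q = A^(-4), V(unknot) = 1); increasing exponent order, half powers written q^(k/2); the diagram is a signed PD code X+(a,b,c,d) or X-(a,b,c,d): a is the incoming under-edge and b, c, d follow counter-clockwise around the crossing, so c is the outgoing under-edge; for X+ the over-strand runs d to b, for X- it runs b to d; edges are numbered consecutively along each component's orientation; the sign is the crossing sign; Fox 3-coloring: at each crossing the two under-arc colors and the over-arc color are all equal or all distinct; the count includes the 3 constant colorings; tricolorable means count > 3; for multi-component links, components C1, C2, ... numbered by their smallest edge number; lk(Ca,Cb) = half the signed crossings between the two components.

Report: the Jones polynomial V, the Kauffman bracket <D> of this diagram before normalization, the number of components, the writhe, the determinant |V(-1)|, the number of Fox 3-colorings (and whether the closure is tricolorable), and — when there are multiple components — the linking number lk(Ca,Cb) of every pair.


V = 1
<D> = 1 (w = 0)
1 component over 4 crossings, w = 0
3 Fox colorings among 3^4, |V(-1)| = 1: not tricolorable
why: det 1 = |V(-1)|; not divisible by 3, so not tricolorable


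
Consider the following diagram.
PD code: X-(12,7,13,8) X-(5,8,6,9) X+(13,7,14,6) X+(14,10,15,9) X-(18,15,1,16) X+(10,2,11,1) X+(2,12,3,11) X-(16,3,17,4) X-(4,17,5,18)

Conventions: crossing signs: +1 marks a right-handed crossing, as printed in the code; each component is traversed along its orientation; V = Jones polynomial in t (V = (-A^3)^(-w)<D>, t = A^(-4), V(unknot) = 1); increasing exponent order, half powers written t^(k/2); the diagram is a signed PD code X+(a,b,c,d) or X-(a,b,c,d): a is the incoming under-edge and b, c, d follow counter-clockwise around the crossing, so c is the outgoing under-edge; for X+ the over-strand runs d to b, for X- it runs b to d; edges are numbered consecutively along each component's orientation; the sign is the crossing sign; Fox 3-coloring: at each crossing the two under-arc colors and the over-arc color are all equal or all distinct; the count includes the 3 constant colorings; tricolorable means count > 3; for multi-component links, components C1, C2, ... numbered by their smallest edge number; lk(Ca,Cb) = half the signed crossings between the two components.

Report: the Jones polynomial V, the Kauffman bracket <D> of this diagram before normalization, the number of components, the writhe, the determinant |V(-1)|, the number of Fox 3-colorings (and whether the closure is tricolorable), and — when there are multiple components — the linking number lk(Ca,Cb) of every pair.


V = -t^-3 + 2t^-2 - 2t^-1 + 3 - 2t + 2t^2 - t^3
<D> = A^-15 - 2A^-11 + 2A^-7 - 3A^-3 + 2A - 2A^5 + A^9 (w = -1)
1 component over 9 crossings, w = -1
3 Fox colorings among 3^9, |V(-1)| = 13: not tricolorable
why: w = -1 (over 9 crossings) is diagram-only; (-A^3)^(1) removes it from V


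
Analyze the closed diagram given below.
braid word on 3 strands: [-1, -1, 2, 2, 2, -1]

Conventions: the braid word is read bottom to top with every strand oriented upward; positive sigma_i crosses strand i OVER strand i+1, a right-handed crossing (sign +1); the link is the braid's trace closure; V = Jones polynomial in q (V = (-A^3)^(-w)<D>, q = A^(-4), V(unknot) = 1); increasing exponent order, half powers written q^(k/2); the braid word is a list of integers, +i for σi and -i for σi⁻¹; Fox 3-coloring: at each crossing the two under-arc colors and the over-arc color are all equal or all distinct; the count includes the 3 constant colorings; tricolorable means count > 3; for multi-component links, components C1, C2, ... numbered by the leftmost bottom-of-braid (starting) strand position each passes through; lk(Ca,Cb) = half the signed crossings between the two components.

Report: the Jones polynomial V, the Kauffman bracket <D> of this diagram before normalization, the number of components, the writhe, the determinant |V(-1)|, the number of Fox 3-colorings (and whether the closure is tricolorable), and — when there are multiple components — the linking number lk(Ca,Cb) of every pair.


Jones polynomial: V(q) = -q^-3 + q^-2 - q^-1 + 3 - q + q^2 - q^3
<D> = -A^-12 + A^-8 - A^-4 + 3 - A^4 + A^8 - A^12; writhe 0
components 1, writhe 0 (6 crossings)
3-colorings: 27 of 3^6, det 9 — tricolorable
note: V is palindromic (span 6, det 9): q -> 1/q fixes it; necessary, not sufficient, for amphichirality


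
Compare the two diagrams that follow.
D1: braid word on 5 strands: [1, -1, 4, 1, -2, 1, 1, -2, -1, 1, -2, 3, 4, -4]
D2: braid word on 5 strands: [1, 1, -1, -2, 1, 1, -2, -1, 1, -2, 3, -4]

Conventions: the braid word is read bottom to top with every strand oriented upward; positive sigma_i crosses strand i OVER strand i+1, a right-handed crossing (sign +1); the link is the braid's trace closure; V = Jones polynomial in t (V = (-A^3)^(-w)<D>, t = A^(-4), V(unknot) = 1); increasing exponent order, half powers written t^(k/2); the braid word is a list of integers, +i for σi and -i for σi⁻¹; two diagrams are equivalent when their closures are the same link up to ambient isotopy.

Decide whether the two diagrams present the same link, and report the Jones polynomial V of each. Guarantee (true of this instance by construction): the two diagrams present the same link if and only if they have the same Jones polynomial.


same link: yes
V(D1) = -t^-3 + 2t^-2 - 2t^-1 + 3 - 2t + 2t^2 - t^3  [14 crossings, <D> = -A^-6 + 2A^-2 - 2A^2 + 3A^6 - 2A^10 + 2A^14 - A^18, w = +2]
V(D2) = -t^-3 + 2t^-2 - 2t^-1 + 3 - 2t + 2t^2 - t^3  [12 crossings, <D> = -A^-12 + 2A^-8 - 2A^-4 + 3 - 2A^4 + 2A^8 - A^12, w = 0]
insight: one V(t) for all 2 diagrams — one class (guaranteed)


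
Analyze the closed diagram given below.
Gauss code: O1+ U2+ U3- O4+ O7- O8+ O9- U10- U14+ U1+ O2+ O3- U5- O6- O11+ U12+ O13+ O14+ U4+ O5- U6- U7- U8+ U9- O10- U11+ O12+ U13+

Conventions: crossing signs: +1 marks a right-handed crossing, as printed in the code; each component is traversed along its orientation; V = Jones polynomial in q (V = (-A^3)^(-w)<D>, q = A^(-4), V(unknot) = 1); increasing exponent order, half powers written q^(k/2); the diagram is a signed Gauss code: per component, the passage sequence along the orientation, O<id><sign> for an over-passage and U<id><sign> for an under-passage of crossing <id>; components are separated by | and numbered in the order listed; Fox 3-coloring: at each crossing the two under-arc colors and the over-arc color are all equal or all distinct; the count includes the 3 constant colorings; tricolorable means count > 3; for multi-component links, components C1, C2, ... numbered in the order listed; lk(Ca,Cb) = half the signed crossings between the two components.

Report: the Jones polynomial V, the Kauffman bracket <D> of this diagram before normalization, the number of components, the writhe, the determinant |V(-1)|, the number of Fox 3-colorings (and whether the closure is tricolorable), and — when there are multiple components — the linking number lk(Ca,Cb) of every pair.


Jones polynomial: V(q) = q^-1 - 1 + 2q - 2q^2 + 2q^3 - 2q^4 + q^5
<D> = A^-14 - 2A^-10 + 2A^-6 - 2A^-2 + 2A^2 - A^6 + A^10; writhe +2
components 1, writhe +2 (14 crossings)
3-colorings: 3 of 3^14, det 11 — not tricolorable
note: |V(-1)| = 11: so not tricolorable, since 3 does not divide 11


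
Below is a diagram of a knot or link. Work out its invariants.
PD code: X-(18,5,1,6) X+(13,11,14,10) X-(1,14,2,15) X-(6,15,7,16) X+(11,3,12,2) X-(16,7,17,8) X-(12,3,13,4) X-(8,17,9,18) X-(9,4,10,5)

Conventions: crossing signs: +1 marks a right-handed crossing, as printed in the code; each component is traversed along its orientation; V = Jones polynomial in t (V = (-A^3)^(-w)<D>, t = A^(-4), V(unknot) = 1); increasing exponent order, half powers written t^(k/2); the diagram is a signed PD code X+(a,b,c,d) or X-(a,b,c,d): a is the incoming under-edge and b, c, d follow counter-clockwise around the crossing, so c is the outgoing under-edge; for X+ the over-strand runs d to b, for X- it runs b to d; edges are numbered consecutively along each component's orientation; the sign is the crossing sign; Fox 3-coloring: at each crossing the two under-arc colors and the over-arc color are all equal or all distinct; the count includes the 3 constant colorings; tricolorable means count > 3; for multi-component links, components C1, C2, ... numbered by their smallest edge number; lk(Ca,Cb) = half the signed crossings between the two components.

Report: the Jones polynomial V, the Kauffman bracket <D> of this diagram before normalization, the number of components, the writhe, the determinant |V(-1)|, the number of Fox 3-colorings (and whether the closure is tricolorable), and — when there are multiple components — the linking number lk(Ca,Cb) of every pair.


V(t) = -t^-7 + t^-6 - t^-5 + t^-4 + t^-2
bracket: -A^-7 - A + A^5 - A^9 + A^13, w = -5
1 component, writhe -5, over 9 crossings
det 5, colorings 3 of 3^9 — not tricolorable
observation: |V(-1)| = 5: so not tricolorable, since 3 does not divide 5


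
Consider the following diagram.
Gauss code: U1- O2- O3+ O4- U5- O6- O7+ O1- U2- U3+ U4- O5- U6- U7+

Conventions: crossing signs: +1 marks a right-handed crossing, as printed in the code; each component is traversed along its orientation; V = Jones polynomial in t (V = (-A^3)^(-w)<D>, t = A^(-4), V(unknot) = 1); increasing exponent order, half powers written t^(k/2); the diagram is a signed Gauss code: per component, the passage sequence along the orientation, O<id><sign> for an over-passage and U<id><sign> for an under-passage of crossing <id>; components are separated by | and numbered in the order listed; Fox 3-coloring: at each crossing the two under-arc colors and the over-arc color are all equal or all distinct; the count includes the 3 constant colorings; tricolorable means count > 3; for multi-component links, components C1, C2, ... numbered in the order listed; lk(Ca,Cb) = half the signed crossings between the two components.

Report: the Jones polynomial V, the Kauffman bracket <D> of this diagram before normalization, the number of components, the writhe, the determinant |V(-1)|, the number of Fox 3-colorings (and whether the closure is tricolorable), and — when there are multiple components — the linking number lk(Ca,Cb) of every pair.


V(t) = -t^-4 + t^-3 + t^-1
bracket: -A^-5 - A^3 + A^7, w = -3
1 component, writhe -3, over 7 crossings
det 3, colorings 9 of 3^7 — tricolorable
observation: w = -3 shifts under R1 moves; the (-A^3)^(3) factor cancels that in V


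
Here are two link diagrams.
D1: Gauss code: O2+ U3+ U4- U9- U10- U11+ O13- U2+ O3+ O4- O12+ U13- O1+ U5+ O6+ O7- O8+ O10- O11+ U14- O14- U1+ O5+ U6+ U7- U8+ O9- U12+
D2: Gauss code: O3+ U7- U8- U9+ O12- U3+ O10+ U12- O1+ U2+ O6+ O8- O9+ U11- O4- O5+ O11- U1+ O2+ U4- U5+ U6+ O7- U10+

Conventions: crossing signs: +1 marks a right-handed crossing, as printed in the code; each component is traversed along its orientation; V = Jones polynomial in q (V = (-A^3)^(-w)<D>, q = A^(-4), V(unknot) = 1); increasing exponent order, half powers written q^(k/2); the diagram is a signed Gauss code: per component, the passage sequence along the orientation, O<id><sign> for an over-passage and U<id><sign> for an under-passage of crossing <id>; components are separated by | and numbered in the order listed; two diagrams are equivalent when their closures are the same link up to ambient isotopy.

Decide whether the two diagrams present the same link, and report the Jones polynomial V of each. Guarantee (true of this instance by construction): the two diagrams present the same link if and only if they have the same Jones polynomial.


equivalent: yes
V(D1) = q^-1 - 1 + 2q - 3q^2 + 3q^3 - 2q^4 + 2q^5 - q^6  (w +2, c 14, <D> = -A^-18 + 2A^-14 - 2A^-10 + 3A^-6 - 3A^-2 + 2A^2 - A^6 + A^10)
V(D2) = q^-1 - 1 + 2q - 3q^2 + 3q^3 - 2q^4 + 2q^5 - q^6  (w +2, c 12, <D> = -A^-18 + 2A^-14 - 2A^-10 + 3A^-6 - 3A^-2 + 2A^2 - A^6 + A^10)
why: one V(q) for all 2 diagrams — one class (guaranteed)


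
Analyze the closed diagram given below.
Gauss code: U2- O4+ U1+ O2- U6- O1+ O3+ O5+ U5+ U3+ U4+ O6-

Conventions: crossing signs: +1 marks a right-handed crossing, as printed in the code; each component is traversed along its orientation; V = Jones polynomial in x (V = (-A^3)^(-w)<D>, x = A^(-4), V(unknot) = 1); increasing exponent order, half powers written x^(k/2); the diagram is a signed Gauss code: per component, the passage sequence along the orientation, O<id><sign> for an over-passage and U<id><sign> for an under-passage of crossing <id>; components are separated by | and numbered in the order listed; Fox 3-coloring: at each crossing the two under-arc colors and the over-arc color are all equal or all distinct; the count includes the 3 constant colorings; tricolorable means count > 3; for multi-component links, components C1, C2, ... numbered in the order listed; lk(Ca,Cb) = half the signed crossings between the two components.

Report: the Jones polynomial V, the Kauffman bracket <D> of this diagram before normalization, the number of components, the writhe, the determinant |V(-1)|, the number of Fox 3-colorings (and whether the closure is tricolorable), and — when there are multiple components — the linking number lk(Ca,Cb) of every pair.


V = x^-2 - x^-1 + 1 - x + x^2
<D> = A^-2 - A^2 + A^6 - A^10 + A^14 (w = +2)
1 component over 6 crossings, w = +2
3 Fox colorings among 3^6, |V(-1)| = 5: not tricolorable
why: |V(-1)| = 5: so not tricolorable, since 3 does not divide 5


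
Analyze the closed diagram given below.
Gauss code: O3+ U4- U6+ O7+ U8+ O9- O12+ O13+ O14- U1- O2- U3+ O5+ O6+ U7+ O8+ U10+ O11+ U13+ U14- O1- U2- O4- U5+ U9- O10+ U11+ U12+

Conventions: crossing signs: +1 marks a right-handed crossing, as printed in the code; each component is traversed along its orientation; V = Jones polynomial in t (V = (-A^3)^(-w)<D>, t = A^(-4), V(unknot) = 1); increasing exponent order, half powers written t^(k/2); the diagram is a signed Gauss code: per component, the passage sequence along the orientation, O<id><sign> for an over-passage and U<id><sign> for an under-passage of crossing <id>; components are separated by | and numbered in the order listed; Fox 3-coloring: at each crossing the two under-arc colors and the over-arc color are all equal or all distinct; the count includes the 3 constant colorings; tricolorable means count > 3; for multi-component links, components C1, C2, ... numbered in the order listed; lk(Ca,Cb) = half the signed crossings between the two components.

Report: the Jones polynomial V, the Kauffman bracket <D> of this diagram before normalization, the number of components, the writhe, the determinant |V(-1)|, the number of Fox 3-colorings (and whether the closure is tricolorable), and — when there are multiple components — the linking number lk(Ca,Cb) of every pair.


V(t) = t^-1 - 3 + 7t - 9t^2 + 12t^3 - 13t^4 + 11t^5 - 9t^6 + 6t^7 - 3t^8 + t^9
bracket: A^-24 - 3A^-20 + 6A^-16 - 9A^-12 + 11A^-8 - 13A^-4 + 12 - 9A^4 + 7A^8 - 3A^12 + A^16, w = +4
1 component, writhe +4, over 14 crossings
det 75, colorings 9 of 3^14 — tricolorable
observation: V spans 10 powers of t: at least 10 crossings in any diagram


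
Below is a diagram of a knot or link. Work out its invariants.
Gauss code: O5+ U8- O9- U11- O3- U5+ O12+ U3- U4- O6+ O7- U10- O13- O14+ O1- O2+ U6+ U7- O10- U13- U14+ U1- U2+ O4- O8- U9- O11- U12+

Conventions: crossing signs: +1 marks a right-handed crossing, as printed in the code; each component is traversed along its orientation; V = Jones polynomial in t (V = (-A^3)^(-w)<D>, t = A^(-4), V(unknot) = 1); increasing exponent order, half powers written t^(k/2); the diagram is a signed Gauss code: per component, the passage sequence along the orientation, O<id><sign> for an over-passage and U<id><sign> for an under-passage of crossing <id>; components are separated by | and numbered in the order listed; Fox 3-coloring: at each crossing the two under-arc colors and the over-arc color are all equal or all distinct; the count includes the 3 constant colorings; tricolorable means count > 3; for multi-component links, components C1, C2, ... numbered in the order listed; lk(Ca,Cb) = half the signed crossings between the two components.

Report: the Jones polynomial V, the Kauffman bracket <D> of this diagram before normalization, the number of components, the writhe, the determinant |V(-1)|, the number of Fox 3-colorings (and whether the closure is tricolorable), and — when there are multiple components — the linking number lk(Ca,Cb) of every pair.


Jones polynomial: V(t) = t^-5 - 2t^-4 + 2t^-3 - 2t^-2 + 2t^-1 - 1 + t
<D> = A^-16 - A^-12 + 2A^-8 - 2A^-4 + 2 - 2A^4 + A^8; writhe -4
components 1, writhe -4 (14 crossings)
3-colorings: 3 of 3^14, det 11 — not tricolorable
note: V spans 6 powers of t: at least 6 crossings in any diagram


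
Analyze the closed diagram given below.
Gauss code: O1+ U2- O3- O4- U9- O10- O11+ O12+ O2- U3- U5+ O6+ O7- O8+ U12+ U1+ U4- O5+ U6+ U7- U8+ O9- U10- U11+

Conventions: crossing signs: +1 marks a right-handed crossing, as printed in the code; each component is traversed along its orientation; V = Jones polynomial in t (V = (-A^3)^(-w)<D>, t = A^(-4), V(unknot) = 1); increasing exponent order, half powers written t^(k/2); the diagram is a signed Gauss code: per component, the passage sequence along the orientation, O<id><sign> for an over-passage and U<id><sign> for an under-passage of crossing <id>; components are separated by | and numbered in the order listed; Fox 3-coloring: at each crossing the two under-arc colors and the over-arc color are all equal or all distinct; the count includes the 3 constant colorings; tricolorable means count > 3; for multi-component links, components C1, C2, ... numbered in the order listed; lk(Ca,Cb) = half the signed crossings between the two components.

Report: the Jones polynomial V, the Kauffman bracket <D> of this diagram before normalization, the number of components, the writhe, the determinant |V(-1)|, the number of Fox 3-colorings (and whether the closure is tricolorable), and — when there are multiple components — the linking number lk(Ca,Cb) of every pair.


V = -t^-3 + t^-2 - t^-1 + 3 - t + t^2 - t^3
<D> = -A^-12 + A^-8 - A^-4 + 3 - A^4 + A^8 - A^12 (w = 0)
1 component over 12 crossings, w = 0
27 Fox colorings among 3^12, |V(-1)| = 9: tricolorable
why: V is palindromic (span 6, det 9): t -> 1/t fixes it; necessary, not sufficient, for amphichirality


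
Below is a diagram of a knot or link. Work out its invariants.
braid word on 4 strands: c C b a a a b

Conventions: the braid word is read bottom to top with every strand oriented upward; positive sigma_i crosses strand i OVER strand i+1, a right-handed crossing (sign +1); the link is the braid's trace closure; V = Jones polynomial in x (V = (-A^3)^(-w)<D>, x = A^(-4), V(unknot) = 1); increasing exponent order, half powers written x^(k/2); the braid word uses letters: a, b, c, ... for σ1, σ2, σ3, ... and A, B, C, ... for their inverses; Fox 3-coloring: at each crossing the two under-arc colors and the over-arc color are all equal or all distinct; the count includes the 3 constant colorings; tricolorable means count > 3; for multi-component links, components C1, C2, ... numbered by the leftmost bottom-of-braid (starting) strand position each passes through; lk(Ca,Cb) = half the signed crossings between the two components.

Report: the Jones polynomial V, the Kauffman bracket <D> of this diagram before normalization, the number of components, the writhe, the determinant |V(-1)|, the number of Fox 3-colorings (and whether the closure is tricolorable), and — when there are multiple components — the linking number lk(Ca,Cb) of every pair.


Jones polynomial: V(x) = x + x^2 + 2x^3 + x^4 - x^7
<D> = A^-13 - A^-1 - 2A^3 - A^7 - A^11; writhe +5
components 3, writhe +5 (7 crossings)
linking number lk(C1,C2) = +1
lk(C1,C3): 0
lk(C2,C3) = 0
3-colorings: 27 of 3^7, det 0 — tricolorable
note: summing lk over 3 pairs gives +1
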